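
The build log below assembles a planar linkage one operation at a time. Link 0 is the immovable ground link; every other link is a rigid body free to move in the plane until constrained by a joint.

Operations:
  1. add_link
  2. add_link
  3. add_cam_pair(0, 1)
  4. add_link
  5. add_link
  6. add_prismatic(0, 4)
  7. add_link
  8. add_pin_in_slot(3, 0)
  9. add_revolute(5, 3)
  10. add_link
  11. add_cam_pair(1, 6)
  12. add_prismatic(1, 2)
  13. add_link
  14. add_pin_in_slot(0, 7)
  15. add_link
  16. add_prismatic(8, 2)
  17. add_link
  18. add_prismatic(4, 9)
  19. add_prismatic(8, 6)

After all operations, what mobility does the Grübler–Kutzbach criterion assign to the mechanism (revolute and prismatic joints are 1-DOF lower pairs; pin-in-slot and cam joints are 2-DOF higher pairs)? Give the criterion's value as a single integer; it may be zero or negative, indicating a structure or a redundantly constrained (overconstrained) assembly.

M = 11

L=1 J1=0 J2=0
add link → L=2 J1=0 J2=0
add link → L=3 J1=0 J2=0
C@0,1 dof=2 J2 → L=3 J1=0 J2=1
add link → L=4 J1=0 J2=1
add link → L=5 J1=0 J2=1
P@0,4 dof=1 J1 → L=5 J1=1 J2=1
add link → L=6 J1=1 J2=1
PS@3,0 dof=2 J2 → L=6 J1=1 J2=2
R@5,3 dof=1 J1 → L=6 J1=2 J2=2
add link → L=7 J1=2 J2=2
C@1,6 dof=2 J2 → L=7 J1=2 J2=3
P@1,2 dof=1 J1 → L=7 J1=3 J2=3
add link → L=8 J1=3 J2=3
PS@0,7 dof=2 J2 → L=8 J1=3 J2=4
add link → L=9 J1=3 J2=4
P@8,2 dof=1 J1 → L=9 J1=4 J2=4
add link → L=10 J1=4 J2=4
P@4,9 dof=1 J1 → L=10 J1=5 J2=4
P@8,6 dof=1 J1 → L=10 J1=6 J2=4
M=3(L−1)−2J1−J2=3·9−2·6−4=11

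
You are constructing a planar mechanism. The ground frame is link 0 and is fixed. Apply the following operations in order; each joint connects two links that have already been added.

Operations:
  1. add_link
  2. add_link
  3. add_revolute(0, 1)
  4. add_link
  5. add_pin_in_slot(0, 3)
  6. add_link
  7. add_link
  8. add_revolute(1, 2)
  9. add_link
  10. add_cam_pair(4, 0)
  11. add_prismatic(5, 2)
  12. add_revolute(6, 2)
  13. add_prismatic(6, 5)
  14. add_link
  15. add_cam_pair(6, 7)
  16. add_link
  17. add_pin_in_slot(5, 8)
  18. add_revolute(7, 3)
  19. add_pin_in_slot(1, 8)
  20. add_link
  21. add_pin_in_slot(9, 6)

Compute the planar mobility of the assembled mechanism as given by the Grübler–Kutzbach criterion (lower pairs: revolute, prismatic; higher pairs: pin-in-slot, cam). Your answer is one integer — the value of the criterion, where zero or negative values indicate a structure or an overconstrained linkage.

L=1 J1=0 J2=0
add link → L=2 J1=0 J2=0
add link → L=3 J1=0 J2=0
R@0,1 dof=1 J1 → L=3 J1=1 J2=0
add link → L=4 J1=1 J2=0
PS@0,3 dof=2 J2 → L=4 J1=1 J2=1
add link → L=5 J1=1 J2=1
add link → L=6 J1=1 J2=1
R@1,2 dof=1 J1 → L=6 J1=2 J2=1
add link → L=7 J1=2 J2=1
C@4,0 dof=2 J2 → L=7 J1=2 J2=2
P@5,2 dof=1 J1 → L=7 J1=3 J2=2
R@6,2 dof=1 J1 → L=7 J1=4 J2=2
P@6,5 dof=1 J1 → L=7 J1=5 J2=2
add link → L=8 J1=5 J2=2
C@6,7 dof=2 J2 → L=8 J1=5 J2=3
add link → L=9 J1=5 J2=3
PS@5,8 dof=2 J2 → L=9 J1=5 J2=4
R@7,3 dof=1 J1 → L=9 J1=6 J2=4
PS@1,8 dof=2 J2 → L=9 J1=6 J2=5
add link → L=10 J1=6 J2=5
PS@9,6 dof=2 J2 → L=10 J1=6 J2=6
M=3(L−1)−2J1−J2=3·9−2·6−6=9

M = 9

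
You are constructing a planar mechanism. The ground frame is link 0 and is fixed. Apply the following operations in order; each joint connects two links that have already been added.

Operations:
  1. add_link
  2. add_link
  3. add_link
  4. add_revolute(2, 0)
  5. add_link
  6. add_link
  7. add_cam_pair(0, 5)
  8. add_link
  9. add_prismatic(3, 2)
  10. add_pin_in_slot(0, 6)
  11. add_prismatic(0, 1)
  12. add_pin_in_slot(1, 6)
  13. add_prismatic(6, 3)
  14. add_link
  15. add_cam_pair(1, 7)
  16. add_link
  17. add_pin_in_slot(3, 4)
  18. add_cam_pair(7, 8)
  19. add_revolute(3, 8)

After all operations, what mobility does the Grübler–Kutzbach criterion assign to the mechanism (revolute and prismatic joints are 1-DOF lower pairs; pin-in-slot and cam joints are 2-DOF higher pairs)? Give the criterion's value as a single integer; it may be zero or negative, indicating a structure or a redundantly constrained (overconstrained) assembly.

(L,J1,J2)=(1,0,0); link0 fixed
link1: (2,0,0)
link2: (3,0,0)
link3: (4,0,0)
R 2-0 [J1]: (4,1,0)
link4: (5,1,0)
link5: (6,1,0)
C 0-5 [J2]: (6,1,1)
link6: (7,1,1)
P 3-2 [J1]: (7,2,1)
PS 0-6 [J2]: (7,2,2)
P 0-1 [J1]: (7,3,2)
PS 1-6 [J2]: (7,3,3)
P 6-3 [J1]: (7,4,3)
link7: (8,4,3)
C 1-7 [J2]: (8,4,4)
link8: (9,4,4)
PS 3-4 [J2]: (9,4,5)
C 7-8 [J2]: (9,4,6)
R 3-8 [J1]: (9,5,6)
Grübler: 3·8 − 2·5 − 6 = 8

M = 8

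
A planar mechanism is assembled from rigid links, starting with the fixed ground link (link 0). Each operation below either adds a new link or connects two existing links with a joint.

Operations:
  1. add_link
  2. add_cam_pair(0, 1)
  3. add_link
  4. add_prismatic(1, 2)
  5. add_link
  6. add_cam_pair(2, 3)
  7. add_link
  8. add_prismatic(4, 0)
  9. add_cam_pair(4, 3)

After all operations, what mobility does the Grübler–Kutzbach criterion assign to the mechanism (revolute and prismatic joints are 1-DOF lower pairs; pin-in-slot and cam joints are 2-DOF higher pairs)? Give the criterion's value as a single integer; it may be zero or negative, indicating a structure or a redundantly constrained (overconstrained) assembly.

M = 5

L=1 J1=0 J2=0
add link → L=2 J1=0 J2=0
C@0,1 dof=2 J2 → L=2 J1=0 J2=1
add link → L=3 J1=0 J2=1
P@1,2 dof=1 J1 → L=3 J1=1 J2=1
add link → L=4 J1=1 J2=1
C@2,3 dof=2 J2 → L=4 J1=1 J2=2
add link → L=5 J1=1 J2=2
P@4,0 dof=1 J1 → L=5 J1=2 J2=2
C@4,3 dof=2 J2 → L=5 J1=2 J2=3
M=3(L−1)−2J1−J2=3·4−2·2−3=5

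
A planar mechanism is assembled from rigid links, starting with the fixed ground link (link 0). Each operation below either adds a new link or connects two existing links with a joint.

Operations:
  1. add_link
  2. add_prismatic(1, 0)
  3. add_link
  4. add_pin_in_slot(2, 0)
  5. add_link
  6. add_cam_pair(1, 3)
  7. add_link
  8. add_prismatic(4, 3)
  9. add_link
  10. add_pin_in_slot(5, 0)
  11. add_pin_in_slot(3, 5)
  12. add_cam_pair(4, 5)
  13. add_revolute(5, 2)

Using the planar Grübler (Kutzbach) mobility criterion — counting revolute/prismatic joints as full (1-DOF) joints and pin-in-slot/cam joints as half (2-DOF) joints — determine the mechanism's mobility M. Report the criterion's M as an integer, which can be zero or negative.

M = 4

(L,J1,J2)=(1,0,0); link0 fixed
link1: (2,0,0)
P 1-0 [J1]: (2,1,0)
link2: (3,1,0)
PS 2-0 [J2]: (3,1,1)
link3: (4,1,1)
C 1-3 [J2]: (4,1,2)
link4: (5,1,2)
P 4-3 [J1]: (5,2,2)
link5: (6,2,2)
PS 5-0 [J2]: (6,2,3)
PS 3-5 [J2]: (6,2,4)
C 4-5 [J2]: (6,2,5)
R 5-2 [J1]: (6,3,5)
Grübler: 3·5 − 2·3 − 5 = 4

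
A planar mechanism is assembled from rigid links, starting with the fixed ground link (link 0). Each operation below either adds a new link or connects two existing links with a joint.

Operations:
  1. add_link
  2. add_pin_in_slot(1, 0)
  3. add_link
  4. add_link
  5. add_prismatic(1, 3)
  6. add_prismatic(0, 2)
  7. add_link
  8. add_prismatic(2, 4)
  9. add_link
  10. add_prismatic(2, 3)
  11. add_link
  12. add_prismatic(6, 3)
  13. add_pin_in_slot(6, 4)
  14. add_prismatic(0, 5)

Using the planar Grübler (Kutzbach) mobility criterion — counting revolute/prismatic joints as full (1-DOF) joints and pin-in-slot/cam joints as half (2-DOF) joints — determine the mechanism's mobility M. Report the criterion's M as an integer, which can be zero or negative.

M = 4

link 0 = ground. State L|J1|J2 = 1|0|0
+link1  2|0|0
PS(1,0) f=2→J2  2|0|1
+link2  3|0|1
+link3  4|0|1
P(1,3) f=1→J1  4|1|1
P(0,2) f=1→J1  4|2|1
+link4  5|2|1
P(2,4) f=1→J1  5|3|1
+link5  6|3|1
P(2,3) f=1→J1  6|4|1
+link6  7|4|1
P(6,3) f=1→J1  7|5|1
PS(6,4) f=2→J2  7|5|2
P(0,5) f=1→J1  7|6|2
M = 3(7−1)−2·6−2 = 18−12−2 = 4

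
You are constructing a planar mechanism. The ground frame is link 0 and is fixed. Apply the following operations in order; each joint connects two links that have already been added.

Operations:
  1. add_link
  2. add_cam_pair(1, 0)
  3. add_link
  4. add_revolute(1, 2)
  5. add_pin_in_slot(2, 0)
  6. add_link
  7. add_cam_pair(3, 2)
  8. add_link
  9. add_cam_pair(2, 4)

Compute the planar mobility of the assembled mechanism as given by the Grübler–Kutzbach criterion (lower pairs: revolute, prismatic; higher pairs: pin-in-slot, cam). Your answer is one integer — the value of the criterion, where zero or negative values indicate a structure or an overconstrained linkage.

link 0 = ground. State L|J1|J2 = 1|0|0
+link1  2|0|0
C(1,0) f=2→J2  2|0|1
+link2  3|0|1
R(1,2) f=1→J1  3|1|1
PS(2,0) f=2→J2  3|1|2
+link3  4|1|2
C(3,2) f=2→J2  4|1|3
+link4  5|1|3
C(2,4) f=2→J2  5|1|4
M = 3(5−1)−2·1−4 = 12−2−4 = 6

M = 6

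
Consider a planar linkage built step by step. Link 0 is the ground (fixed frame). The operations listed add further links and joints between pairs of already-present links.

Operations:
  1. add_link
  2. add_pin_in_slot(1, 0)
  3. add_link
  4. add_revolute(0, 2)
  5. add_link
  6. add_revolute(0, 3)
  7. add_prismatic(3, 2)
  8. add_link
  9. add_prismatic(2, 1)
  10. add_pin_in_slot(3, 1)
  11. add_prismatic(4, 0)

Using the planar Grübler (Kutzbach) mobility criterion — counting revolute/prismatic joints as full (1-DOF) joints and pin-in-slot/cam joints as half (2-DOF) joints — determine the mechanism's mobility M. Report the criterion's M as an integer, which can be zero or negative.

ground; <1,0,0>
#1 <2,0,0>
PS:1↔0 J2 <2,0,1>
#2 <3,0,1>
R:0↔2 J1 <3,1,1>
#3 <4,1,1>
R:0↔3 J1 <4,2,1>
P:3↔2 J1 <4,3,1>
#4 <5,3,1>
P:2↔1 J1 <5,4,1>
PS:3↔1 J2 <5,4,2>
P:4↔0 J1 <5,5,2>
3×4 − 2×5 − 1×2 = 0

M = 0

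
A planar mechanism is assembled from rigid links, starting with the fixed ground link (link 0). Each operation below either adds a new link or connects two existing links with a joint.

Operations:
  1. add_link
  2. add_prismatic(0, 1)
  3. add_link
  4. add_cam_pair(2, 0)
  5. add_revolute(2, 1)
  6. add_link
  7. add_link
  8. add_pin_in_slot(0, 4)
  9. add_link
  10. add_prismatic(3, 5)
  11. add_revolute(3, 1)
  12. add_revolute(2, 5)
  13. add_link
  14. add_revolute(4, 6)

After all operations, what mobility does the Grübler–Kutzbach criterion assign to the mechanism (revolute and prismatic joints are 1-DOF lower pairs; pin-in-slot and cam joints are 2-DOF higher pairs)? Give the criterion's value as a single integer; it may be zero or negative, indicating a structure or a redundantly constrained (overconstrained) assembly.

M = 4

L=1 J1=0 J2=0
add link → L=2 J1=0 J2=0
P@0,1 dof=1 J1 → L=2 J1=1 J2=0
add link → L=3 J1=1 J2=0
C@2,0 dof=2 J2 → L=3 J1=1 J2=1
R@2,1 dof=1 J1 → L=3 J1=2 J2=1
add link → L=4 J1=2 J2=1
add link → L=5 J1=2 J2=1
PS@0,4 dof=2 J2 → L=5 J1=2 J2=2
add link → L=6 J1=2 J2=2
P@3,5 dof=1 J1 → L=6 J1=3 J2=2
R@3,1 dof=1 J1 → L=6 J1=4 J2=2
R@2,5 dof=1 J1 → L=6 J1=5 J2=2
add link → L=7 J1=5 J2=2
R@4,6 dof=1 J1 → L=7 J1=6 J2=2
M=3(L−1)−2J1−J2=3·6−2·6−2=4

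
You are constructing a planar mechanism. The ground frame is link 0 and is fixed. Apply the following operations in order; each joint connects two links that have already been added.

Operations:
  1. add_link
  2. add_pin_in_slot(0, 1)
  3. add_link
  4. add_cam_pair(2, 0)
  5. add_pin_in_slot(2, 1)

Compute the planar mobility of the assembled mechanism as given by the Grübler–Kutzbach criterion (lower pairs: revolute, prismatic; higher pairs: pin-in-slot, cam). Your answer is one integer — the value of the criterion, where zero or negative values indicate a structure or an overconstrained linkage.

M = 3

L=1 J1=0 J2=0
add link → L=2 J1=0 J2=0
PS@0,1 dof=2 J2 → L=2 J1=0 J2=1
add link → L=3 J1=0 J2=1
C@2,0 dof=2 J2 → L=3 J1=0 J2=2
PS@2,1 dof=2 J2 → L=3 J1=0 J2=3
M=3(L−1)−2J1−J2=3·2−2·0−3=3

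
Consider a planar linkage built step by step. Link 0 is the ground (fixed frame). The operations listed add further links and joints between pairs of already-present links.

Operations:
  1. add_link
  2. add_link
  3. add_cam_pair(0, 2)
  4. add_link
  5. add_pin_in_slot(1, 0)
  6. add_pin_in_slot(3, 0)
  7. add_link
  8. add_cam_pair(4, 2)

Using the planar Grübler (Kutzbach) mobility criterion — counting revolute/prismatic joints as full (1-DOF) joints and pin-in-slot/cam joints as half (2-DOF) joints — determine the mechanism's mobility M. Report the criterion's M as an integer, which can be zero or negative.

M = 8

ground; <1,0,0>
#1 <2,0,0>
#2 <3,0,0>
C:0↔2 J2 <3,0,1>
#3 <4,0,1>
PS:1↔0 J2 <4,0,2>
PS:3↔0 J2 <4,0,3>
#4 <5,0,3>
C:4↔2 J2 <5,0,4>
3×4 − 2×0 − 1×4 = 8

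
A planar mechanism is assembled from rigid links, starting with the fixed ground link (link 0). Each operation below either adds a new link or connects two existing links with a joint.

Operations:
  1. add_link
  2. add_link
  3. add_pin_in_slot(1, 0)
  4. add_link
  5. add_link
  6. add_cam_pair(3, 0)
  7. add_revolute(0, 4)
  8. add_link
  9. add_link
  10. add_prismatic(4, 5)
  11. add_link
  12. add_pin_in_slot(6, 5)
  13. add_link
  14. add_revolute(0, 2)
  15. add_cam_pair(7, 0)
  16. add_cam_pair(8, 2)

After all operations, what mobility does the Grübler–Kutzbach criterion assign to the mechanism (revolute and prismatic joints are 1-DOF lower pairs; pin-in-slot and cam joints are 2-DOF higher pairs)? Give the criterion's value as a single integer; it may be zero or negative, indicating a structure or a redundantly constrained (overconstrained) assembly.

M = 13

link 0 = ground. State L|J1|J2 = 1|0|0
+link1  2|0|0
+link2  3|0|0
PS(1,0) f=2→J2  3|0|1
+link3  4|0|1
+link4  5|0|1
C(3,0) f=2→J2  5|0|2
R(0,4) f=1→J1  5|1|2
+link5  6|1|2
+link6  7|1|2
P(4,5) f=1→J1  7|2|2
+link7  8|2|2
PS(6,5) f=2→J2  8|2|3
+link8  9|2|3
R(0,2) f=1→J1  9|3|3
C(7,0) f=2→J2  9|3|4
C(8,2) f=2→J2  9|3|5
M = 3(9−1)−2·3−5 = 24−6−5 = 13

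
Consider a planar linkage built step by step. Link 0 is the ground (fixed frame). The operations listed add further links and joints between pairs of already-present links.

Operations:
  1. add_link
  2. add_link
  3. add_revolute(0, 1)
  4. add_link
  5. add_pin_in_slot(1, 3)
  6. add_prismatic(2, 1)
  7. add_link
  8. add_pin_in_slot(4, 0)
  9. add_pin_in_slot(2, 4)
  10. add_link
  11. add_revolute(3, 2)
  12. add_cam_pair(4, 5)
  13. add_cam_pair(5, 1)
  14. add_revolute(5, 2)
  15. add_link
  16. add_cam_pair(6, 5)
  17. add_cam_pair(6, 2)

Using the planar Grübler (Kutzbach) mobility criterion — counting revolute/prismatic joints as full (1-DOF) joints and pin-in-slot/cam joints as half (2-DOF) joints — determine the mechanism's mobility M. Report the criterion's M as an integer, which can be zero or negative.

(L,J1,J2)=(1,0,0); link0 fixed
link1: (2,0,0)
link2: (3,0,0)
R 0-1 [J1]: (3,1,0)
link3: (4,1,0)
PS 1-3 [J2]: (4,1,1)
P 2-1 [J1]: (4,2,1)
link4: (5,2,1)
PS 4-0 [J2]: (5,2,2)
PS 2-4 [J2]: (5,2,3)
link5: (6,2,3)
R 3-2 [J1]: (6,3,3)
C 4-5 [J2]: (6,3,4)
C 5-1 [J2]: (6,3,5)
R 5-2 [J1]: (6,4,5)
link6: (7,4,5)
C 6-5 [J2]: (7,4,6)
C 6-2 [J2]: (7,4,7)
Grübler: 3·6 − 2·4 − 7 = 3

M = 3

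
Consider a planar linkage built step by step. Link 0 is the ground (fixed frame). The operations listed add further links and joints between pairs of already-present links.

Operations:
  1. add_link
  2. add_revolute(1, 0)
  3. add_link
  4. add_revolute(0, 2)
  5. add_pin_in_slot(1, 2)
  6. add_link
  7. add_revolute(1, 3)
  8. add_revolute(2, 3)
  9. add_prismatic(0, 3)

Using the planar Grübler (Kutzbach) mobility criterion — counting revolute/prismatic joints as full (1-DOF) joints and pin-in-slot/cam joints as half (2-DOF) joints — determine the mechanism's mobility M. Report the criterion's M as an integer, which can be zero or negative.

(L,J1,J2)=(1,0,0); link0 fixed
link1: (2,0,0)
R 1-0 [J1]: (2,1,0)
link2: (3,1,0)
R 0-2 [J1]: (3,2,0)
PS 1-2 [J2]: (3,2,1)
link3: (4,2,1)
R 1-3 [J1]: (4,3,1)
R 2-3 [J1]: (4,4,1)
P 0-3 [J1]: (4,5,1)
Grübler: 3·3 − 2·5 − 1 = -2

M = -2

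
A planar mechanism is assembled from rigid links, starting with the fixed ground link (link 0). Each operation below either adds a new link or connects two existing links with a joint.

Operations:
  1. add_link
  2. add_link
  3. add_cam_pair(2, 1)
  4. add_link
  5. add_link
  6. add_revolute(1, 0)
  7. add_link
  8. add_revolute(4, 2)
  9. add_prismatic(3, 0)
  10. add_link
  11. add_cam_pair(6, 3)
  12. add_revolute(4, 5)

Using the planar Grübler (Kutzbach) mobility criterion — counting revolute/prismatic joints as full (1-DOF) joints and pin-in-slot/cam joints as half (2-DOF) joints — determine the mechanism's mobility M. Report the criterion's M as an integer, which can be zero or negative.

M = 8

(L,J1,J2)=(1,0,0); link0 fixed
link1: (2,0,0)
link2: (3,0,0)
C 2-1 [J2]: (3,0,1)
link3: (4,0,1)
link4: (5,0,1)
R 1-0 [J1]: (5,1,1)
link5: (6,1,1)
R 4-2 [J1]: (6,2,1)
P 3-0 [J1]: (6,3,1)
link6: (7,3,1)
C 6-3 [J2]: (7,3,2)
R 4-5 [J1]: (7,4,2)
Grübler: 3·6 − 2·4 − 2 = 8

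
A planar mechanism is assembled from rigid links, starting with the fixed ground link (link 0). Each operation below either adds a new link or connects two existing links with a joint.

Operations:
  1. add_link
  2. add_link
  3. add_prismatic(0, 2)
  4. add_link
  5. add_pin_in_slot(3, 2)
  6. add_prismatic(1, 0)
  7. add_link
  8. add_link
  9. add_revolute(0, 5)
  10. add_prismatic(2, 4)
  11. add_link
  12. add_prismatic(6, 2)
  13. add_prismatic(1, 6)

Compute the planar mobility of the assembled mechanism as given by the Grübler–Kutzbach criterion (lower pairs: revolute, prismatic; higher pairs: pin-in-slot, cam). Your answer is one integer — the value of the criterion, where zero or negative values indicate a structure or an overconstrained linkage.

M = 5

(L,J1,J2)=(1,0,0); link0 fixed
link1: (2,0,0)
link2: (3,0,0)
P 0-2 [J1]: (3,1,0)
link3: (4,1,0)
PS 3-2 [J2]: (4,1,1)
P 1-0 [J1]: (4,2,1)
link4: (5,2,1)
link5: (6,2,1)
R 0-5 [J1]: (6,3,1)
P 2-4 [J1]: (6,4,1)
link6: (7,4,1)
P 6-2 [J1]: (7,5,1)
P 1-6 [J1]: (7,6,1)
Grübler: 3·6 − 2·6 − 1 = 5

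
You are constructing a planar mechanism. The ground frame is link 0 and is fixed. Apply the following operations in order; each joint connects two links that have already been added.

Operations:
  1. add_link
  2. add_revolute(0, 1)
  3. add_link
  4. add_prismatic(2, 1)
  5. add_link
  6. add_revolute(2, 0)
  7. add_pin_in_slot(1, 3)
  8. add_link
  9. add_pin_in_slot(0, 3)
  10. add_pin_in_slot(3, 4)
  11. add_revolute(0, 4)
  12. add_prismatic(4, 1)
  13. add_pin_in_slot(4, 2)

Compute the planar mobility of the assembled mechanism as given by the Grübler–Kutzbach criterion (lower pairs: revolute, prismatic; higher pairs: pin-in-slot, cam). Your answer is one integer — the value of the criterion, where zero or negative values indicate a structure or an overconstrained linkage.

ground; <1,0,0>
#1 <2,0,0>
R:0↔1 J1 <2,1,0>
#2 <3,1,0>
P:2↔1 J1 <3,2,0>
#3 <4,2,0>
R:2↔0 J1 <4,3,0>
PS:1↔3 J2 <4,3,1>
#4 <5,3,1>
PS:0↔3 J2 <5,3,2>
PS:3↔4 J2 <5,3,3>
R:0↔4 J1 <5,4,3>
P:4↔1 J1 <5,5,3>
PS:4↔2 J2 <5,5,4>
3×4 − 2×5 − 1×4 = -2

M = -2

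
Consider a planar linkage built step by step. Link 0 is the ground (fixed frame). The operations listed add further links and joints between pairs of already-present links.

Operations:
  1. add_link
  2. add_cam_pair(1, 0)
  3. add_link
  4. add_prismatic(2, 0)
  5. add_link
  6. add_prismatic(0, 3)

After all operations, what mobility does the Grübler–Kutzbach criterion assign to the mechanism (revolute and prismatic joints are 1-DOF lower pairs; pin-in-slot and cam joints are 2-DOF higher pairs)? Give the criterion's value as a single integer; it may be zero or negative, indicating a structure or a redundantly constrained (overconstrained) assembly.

M = 4

L=1 J1=0 J2=0
add link → L=2 J1=0 J2=0
C@1,0 dof=2 J2 → L=2 J1=0 J2=1
add link → L=3 J1=0 J2=1
P@2,0 dof=1 J1 → L=3 J1=1 J2=1
add link → L=4 J1=1 J2=1
P@0,3 dof=1 J1 → L=4 J1=2 J2=1
M=3(L−1)−2J1−J2=3·3−2·2−1=4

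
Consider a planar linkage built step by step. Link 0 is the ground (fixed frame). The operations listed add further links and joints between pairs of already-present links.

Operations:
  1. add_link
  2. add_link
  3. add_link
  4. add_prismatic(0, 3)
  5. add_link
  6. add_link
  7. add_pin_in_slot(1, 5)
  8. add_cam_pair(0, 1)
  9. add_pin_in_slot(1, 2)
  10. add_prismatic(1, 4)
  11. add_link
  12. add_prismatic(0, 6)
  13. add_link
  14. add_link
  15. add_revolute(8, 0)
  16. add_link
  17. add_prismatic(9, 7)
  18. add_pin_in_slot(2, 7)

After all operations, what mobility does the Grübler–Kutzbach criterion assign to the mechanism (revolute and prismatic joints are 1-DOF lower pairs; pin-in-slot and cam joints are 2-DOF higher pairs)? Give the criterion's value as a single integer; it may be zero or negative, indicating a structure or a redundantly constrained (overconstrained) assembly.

M = 13

(L,J1,J2)=(1,0,0); link0 fixed
link1: (2,0,0)
link2: (3,0,0)
link3: (4,0,0)
P 0-3 [J1]: (4,1,0)
link4: (5,1,0)
link5: (6,1,0)
PS 1-5 [J2]: (6,1,1)
C 0-1 [J2]: (6,1,2)
PS 1-2 [J2]: (6,1,3)
P 1-4 [J1]: (6,2,3)
link6: (7,2,3)
P 0-6 [J1]: (7,3,3)
link7: (8,3,3)
link8: (9,3,3)
R 8-0 [J1]: (9,4,3)
link9: (10,4,3)
P 9-7 [J1]: (10,5,3)
PS 2-7 [J2]: (10,5,4)
Grübler: 3·9 − 2·5 − 4 = 13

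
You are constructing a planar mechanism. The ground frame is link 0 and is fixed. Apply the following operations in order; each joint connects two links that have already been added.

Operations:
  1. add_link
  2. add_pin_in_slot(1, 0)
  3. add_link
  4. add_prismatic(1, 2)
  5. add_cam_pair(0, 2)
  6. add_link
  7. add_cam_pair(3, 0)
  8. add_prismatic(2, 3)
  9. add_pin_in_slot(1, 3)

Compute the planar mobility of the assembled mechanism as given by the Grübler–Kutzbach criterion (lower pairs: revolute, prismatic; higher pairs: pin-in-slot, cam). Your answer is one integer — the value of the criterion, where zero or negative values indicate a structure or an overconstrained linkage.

M = 1

ground; <1,0,0>
#1 <2,0,0>
PS:1↔0 J2 <2,0,1>
#2 <3,0,1>
P:1↔2 J1 <3,1,1>
C:0↔2 J2 <3,1,2>
#3 <4,1,2>
C:3↔0 J2 <4,1,3>
P:2↔3 J1 <4,2,3>
PS:1↔3 J2 <4,2,4>
3×3 − 2×2 − 1×4 = 1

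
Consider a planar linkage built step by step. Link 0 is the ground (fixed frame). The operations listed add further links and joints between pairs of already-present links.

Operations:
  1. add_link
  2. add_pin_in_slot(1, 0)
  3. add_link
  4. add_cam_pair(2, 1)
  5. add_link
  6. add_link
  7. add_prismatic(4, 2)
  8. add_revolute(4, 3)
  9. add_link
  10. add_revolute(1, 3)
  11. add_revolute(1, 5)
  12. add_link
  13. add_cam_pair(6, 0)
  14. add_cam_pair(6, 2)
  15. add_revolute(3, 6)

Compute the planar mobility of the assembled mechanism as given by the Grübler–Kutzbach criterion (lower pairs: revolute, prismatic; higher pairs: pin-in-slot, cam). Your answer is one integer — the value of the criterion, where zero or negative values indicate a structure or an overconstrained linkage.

[1;0;0] (link 0 is ground)
L+ [2;0;0]
PS(1,0)∈J2 [2;0;1]
L+ [3;0;1]
C(2,1)∈J2 [3;0;2]
L+ [4;0;2]
L+ [5;0;2]
P(4,2)∈J1 [5;1;2]
R(4,3)∈J1 [5;2;2]
L+ [6;2;2]
R(1,3)∈J1 [6;3;2]
R(1,5)∈J1 [6;4;2]
L+ [7;4;2]
C(6,0)∈J2 [7;4;3]
C(6,2)∈J2 [7;4;4]
R(3,6)∈J1 [7;5;4]
mobility = 18 − 10 − 4 = 4

M = 4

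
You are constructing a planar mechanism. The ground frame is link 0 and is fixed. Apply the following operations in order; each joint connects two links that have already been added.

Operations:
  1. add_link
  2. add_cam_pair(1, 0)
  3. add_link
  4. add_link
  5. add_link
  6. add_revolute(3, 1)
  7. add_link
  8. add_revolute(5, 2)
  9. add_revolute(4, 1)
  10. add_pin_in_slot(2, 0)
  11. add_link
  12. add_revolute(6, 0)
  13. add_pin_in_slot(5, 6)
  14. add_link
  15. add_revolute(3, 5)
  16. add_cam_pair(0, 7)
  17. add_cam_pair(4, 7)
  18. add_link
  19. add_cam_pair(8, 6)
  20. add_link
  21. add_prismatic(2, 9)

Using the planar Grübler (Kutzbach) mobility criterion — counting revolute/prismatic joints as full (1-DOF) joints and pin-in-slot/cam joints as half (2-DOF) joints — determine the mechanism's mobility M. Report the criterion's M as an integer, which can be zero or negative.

link 0 = ground. State L|J1|J2 = 1|0|0
+link1  2|0|0
C(1,0) f=2→J2  2|0|1
+link2  3|0|1
+link3  4|0|1
+link4  5|0|1
R(3,1) f=1→J1  5|1|1
+link5  6|1|1
R(5,2) f=1→J1  6|2|1
R(4,1) f=1→J1  6|3|1
PS(2,0) f=2→J2  6|3|2
+link6  7|3|2
R(6,0) f=1→J1  7|4|2
PS(5,6) f=2→J2  7|4|3
+link7  8|4|3
R(3,5) f=1→J1  8|5|3
C(0,7) f=2→J2  8|5|4
C(4,7) f=2→J2  8|5|5
+link8  9|5|5
C(8,6) f=2→J2  9|5|6
+link9  10|5|6
P(2,9) f=1→J1  10|6|6
M = 3(10−1)−2·6−6 = 27−12−6 = 9

M = 9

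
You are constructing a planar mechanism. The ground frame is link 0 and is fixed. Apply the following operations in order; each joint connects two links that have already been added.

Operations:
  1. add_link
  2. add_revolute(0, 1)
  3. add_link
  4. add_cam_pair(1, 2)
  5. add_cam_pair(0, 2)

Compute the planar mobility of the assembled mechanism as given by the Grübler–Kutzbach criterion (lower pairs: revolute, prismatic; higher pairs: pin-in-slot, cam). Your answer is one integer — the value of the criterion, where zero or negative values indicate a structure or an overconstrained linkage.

ground; <1,0,0>
#1 <2,0,0>
R:0↔1 J1 <2,1,0>
#2 <3,1,0>
C:1↔2 J2 <3,1,1>
C:0↔2 J2 <3,1,2>
3×2 − 2×1 − 1×2 = 2

M = 2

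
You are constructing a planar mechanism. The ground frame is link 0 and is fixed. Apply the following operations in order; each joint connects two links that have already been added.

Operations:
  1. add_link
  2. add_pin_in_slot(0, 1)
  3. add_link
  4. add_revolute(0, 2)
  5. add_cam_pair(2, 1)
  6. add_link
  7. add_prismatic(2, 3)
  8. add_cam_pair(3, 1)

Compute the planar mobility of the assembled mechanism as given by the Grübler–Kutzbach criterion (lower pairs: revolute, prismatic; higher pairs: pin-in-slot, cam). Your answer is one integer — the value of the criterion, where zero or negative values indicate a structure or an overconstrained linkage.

[1;0;0] (link 0 is ground)
L+ [2;0;0]
PS(0,1)∈J2 [2;0;1]
L+ [3;0;1]
R(0,2)∈J1 [3;1;1]
C(2,1)∈J2 [3;1;2]
L+ [4;1;2]
P(2,3)∈J1 [4;2;2]
C(3,1)∈J2 [4;2;3]
mobility = 9 − 4 − 3 = 2

M = 2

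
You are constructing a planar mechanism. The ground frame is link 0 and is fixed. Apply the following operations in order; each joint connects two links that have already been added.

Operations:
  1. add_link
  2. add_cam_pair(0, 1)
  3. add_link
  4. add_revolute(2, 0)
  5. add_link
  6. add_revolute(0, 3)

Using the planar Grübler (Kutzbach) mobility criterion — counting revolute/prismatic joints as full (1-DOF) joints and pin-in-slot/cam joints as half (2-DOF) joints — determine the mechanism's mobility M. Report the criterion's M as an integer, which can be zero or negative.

M = 4

(L,J1,J2)=(1,0,0); link0 fixed
link1: (2,0,0)
C 0-1 [J2]: (2,0,1)
link2: (3,0,1)
R 2-0 [J1]: (3,1,1)
link3: (4,1,1)
R 0-3 [J1]: (4,2,1)
Grübler: 3·3 − 2·2 − 1 = 4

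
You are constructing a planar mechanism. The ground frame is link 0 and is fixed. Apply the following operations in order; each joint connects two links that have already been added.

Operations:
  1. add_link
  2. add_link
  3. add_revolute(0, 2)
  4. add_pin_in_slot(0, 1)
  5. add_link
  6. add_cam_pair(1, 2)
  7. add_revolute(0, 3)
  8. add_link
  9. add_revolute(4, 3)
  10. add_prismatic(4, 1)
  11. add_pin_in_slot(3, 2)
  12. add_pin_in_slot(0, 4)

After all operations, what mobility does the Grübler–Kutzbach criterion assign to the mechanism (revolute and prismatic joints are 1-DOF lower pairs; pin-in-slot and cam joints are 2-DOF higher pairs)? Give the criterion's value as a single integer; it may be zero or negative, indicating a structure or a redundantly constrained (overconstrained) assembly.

(L,J1,J2)=(1,0,0); link0 fixed
link1: (2,0,0)
link2: (3,0,0)
R 0-2 [J1]: (3,1,0)
PS 0-1 [J2]: (3,1,1)
link3: (4,1,1)
C 1-2 [J2]: (4,1,2)
R 0-3 [J1]: (4,2,2)
link4: (5,2,2)
R 4-3 [J1]: (5,3,2)
P 4-1 [J1]: (5,4,2)
PS 3-2 [J2]: (5,4,3)
PS 0-4 [J2]: (5,4,4)
Grübler: 3·4 − 2·4 − 4 = 0

M = 0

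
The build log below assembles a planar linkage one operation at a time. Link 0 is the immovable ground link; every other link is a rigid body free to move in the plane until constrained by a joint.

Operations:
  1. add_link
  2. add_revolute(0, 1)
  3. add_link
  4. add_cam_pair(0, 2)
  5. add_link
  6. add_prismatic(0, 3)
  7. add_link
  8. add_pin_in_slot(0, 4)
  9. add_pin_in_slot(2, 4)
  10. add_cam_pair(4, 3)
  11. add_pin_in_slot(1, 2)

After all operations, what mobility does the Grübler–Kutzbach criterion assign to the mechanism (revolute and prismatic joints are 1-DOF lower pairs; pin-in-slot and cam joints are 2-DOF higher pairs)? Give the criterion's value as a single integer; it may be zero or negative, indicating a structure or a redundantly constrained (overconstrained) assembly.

(L,J1,J2)=(1,0,0); link0 fixed
link1: (2,0,0)
R 0-1 [J1]: (2,1,0)
link2: (3,1,0)
C 0-2 [J2]: (3,1,1)
link3: (4,1,1)
P 0-3 [J1]: (4,2,1)
link4: (5,2,1)
PS 0-4 [J2]: (5,2,2)
PS 2-4 [J2]: (5,2,3)
C 4-3 [J2]: (5,2,4)
PS 1-2 [J2]: (5,2,5)
Grübler: 3·4 − 2·2 − 5 = 3

M = 3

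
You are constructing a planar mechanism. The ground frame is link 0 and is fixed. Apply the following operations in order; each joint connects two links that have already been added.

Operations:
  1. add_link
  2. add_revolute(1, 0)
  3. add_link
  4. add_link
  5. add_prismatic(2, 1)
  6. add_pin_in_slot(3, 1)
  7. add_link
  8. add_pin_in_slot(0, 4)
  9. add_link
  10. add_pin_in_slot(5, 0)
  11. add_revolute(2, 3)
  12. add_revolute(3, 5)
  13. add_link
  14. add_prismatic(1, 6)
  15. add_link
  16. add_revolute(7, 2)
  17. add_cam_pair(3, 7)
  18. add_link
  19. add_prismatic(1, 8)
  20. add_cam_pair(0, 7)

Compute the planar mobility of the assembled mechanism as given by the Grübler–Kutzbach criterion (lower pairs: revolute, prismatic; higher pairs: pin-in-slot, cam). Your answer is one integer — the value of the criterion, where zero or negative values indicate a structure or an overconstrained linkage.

M = 5

link 0 = ground. State L|J1|J2 = 1|0|0
+link1  2|0|0
R(1,0) f=1→J1  2|1|0
+link2  3|1|0
+link3  4|1|0
P(2,1) f=1→J1  4|2|0
PS(3,1) f=2→J2  4|2|1
+link4  5|2|1
PS(0,4) f=2→J2  5|2|2
+link5  6|2|2
PS(5,0) f=2→J2  6|2|3
R(2,3) f=1→J1  6|3|3
R(3,5) f=1→J1  6|4|3
+link6  7|4|3
P(1,6) f=1→J1  7|5|3
+link7  8|5|3
R(7,2) f=1→J1  8|6|3
C(3,7) f=2→J2  8|6|4
+link8  9|6|4
P(1,8) f=1→J1  9|7|4
C(0,7) f=2→J2  9|7|5
M = 3(9−1)−2·7−5 = 24−14−5 = 5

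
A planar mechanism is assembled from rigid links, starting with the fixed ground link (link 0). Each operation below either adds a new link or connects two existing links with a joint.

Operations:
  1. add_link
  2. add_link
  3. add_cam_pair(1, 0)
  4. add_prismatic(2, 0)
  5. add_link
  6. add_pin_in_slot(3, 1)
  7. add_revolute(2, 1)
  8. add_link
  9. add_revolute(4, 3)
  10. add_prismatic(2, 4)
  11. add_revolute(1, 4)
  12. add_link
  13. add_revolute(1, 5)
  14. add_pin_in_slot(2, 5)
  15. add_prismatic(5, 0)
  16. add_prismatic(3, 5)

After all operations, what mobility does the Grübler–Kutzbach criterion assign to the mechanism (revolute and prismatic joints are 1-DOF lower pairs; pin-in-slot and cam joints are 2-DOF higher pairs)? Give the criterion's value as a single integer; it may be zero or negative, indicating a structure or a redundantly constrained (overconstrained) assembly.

[1;0;0] (link 0 is ground)
L+ [2;0;0]
L+ [3;0;0]
C(1,0)∈J2 [3;0;1]
P(2,0)∈J1 [3;1;1]
L+ [4;1;1]
PS(3,1)∈J2 [4;1;2]
R(2,1)∈J1 [4;2;2]
L+ [5;2;2]
R(4,3)∈J1 [5;3;2]
P(2,4)∈J1 [5;4;2]
R(1,4)∈J1 [5;5;2]
L+ [6;5;2]
R(1,5)∈J1 [6;6;2]
PS(2,5)∈J2 [6;6;3]
P(5,0)∈J1 [6;7;3]
P(3,5)∈J1 [6;8;3]
mobility = 15 − 16 − 3 = -4

M = -4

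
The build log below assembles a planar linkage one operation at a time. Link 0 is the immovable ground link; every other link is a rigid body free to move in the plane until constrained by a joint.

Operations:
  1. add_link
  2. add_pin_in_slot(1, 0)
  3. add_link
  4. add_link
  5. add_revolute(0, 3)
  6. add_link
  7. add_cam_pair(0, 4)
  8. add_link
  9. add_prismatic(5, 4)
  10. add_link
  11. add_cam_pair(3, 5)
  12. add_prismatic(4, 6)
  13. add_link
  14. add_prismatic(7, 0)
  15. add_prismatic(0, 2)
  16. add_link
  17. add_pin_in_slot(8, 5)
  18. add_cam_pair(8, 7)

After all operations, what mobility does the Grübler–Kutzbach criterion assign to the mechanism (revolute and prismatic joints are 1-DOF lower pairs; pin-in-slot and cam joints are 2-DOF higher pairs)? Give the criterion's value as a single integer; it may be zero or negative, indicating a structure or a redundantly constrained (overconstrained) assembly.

[1;0;0] (link 0 is ground)
L+ [2;0;0]
PS(1,0)∈J2 [2;0;1]
L+ [3;0;1]
L+ [4;0;1]
R(0,3)∈J1 [4;1;1]
L+ [5;1;1]
C(0,4)∈J2 [5;1;2]
L+ [6;1;2]
P(5,4)∈J1 [6;2;2]
L+ [7;2;2]
C(3,5)∈J2 [7;2;3]
P(4,6)∈J1 [7;3;3]
L+ [8;3;3]
P(7,0)∈J1 [8;4;3]
P(0,2)∈J1 [8;5;3]
L+ [9;5;3]
PS(8,5)∈J2 [9;5;4]
C(8,7)∈J2 [9;5;5]
mobility = 24 − 10 − 5 = 9

M = 9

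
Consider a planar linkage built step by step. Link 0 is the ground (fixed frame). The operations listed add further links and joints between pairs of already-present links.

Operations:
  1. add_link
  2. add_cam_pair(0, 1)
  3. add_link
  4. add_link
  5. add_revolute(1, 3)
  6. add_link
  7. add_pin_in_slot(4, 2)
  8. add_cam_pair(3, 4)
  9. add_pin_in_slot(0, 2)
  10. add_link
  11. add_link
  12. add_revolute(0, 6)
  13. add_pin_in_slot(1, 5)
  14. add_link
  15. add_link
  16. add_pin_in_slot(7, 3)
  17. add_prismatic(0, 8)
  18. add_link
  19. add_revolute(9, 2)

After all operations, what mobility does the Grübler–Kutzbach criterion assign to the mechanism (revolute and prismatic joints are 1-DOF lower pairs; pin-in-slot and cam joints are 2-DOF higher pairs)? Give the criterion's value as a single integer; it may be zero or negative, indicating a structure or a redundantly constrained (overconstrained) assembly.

M = 13

ground; <1,0,0>
#1 <2,0,0>
C:0↔1 J2 <2,0,1>
#2 <3,0,1>
#3 <4,0,1>
R:1↔3 J1 <4,1,1>
#4 <5,1,1>
PS:4↔2 J2 <5,1,2>
C:3↔4 J2 <5,1,3>
PS:0↔2 J2 <5,1,4>
#5 <6,1,4>
#6 <7,1,4>
R:0↔6 J1 <7,2,4>
PS:1↔5 J2 <7,2,5>
#7 <8,2,5>
#8 <9,2,5>
PS:7↔3 J2 <9,2,6>
P:0↔8 J1 <9,3,6>
#9 <10,3,6>
R:9↔2 J1 <10,4,6>
3×9 − 2×4 − 1×6 = 13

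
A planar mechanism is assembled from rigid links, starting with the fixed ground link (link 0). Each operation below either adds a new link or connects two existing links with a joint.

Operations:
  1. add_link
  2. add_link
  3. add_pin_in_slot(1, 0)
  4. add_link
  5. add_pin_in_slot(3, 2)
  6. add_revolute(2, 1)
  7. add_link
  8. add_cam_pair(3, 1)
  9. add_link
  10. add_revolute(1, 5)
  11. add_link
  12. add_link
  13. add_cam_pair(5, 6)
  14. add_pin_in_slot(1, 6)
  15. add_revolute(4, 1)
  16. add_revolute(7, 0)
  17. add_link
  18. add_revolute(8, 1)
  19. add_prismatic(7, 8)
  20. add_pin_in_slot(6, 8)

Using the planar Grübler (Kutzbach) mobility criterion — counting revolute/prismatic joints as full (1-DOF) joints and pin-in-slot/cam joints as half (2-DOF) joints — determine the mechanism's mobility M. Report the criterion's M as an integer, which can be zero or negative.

M = 6

ground; <1,0,0>
#1 <2,0,0>
#2 <3,0,0>
PS:1↔0 J2 <3,0,1>
#3 <4,0,1>
PS:3↔2 J2 <4,0,2>
R:2↔1 J1 <4,1,2>
#4 <5,1,2>
C:3↔1 J2 <5,1,3>
#5 <6,1,3>
R:1↔5 J1 <6,2,3>
#6 <7,2,3>
#7 <8,2,3>
C:5↔6 J2 <8,2,4>
PS:1↔6 J2 <8,2,5>
R:4↔1 J1 <8,3,5>
R:7↔0 J1 <8,4,5>
#8 <9,4,5>
R:8↔1 J1 <9,5,5>
P:7↔8 J1 <9,6,5>
PS:6↔8 J2 <9,6,6>
3×8 − 2×6 − 1×6 = 6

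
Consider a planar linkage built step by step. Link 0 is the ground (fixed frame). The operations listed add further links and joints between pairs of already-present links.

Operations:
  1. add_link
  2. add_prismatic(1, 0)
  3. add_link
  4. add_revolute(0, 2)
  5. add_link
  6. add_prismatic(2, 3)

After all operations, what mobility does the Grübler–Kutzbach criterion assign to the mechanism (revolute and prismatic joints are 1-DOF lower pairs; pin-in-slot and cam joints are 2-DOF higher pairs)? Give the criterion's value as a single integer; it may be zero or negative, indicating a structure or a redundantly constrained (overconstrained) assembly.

L=1 J1=0 J2=0
add link → L=2 J1=0 J2=0
P@1,0 dof=1 J1 → L=2 J1=1 J2=0
add link → L=3 J1=1 J2=0
R@0,2 dof=1 J1 → L=3 J1=2 J2=0
add link → L=4 J1=2 J2=0
P@2,3 dof=1 J1 → L=4 J1=3 J2=0
M=3(L−1)−2J1−J2=3·3−2·3−0=3

M = 3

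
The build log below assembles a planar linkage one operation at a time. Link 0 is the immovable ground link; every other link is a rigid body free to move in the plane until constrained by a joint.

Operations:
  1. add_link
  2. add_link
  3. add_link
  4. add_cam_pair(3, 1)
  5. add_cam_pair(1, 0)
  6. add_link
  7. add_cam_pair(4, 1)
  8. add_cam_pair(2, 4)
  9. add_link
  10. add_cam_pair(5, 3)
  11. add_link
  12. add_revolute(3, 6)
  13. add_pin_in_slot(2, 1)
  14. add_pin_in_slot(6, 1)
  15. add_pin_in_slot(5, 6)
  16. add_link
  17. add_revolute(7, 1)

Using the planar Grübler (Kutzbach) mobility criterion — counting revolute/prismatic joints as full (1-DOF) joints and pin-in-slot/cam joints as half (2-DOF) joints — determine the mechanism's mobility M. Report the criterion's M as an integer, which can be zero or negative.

link 0 = ground. State L|J1|J2 = 1|0|0
+link1  2|0|0
+link2  3|0|0
+link3  4|0|0
C(3,1) f=2→J2  4|0|1
C(1,0) f=2→J2  4|0|2
+link4  5|0|2
C(4,1) f=2→J2  5|0|3
C(2,4) f=2→J2  5|0|4
+link5  6|0|4
C(5,3) f=2→J2  6|0|5
+link6  7|0|5
R(3,6) f=1→J1  7|1|5
PS(2,1) f=2→J2  7|1|6
PS(6,1) f=2→J2  7|1|7
PS(5,6) f=2→J2  7|1|8
+link7  8|1|8
R(7,1) f=1→J1  8|2|8
M = 3(8−1)−2·2−8 = 21−4−8 = 9

M = 9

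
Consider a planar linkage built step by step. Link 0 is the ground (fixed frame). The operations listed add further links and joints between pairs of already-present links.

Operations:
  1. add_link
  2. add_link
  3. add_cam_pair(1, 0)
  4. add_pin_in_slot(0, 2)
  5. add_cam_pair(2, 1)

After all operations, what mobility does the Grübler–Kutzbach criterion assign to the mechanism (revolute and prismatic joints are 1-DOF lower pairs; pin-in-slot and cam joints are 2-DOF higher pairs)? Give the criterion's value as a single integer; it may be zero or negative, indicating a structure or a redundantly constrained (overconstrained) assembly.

M = 3

link 0 = ground. State L|J1|J2 = 1|0|0
+link1  2|0|0
+link2  3|0|0
C(1,0) f=2→J2  3|0|1
PS(0,2) f=2→J2  3|0|2
C(2,1) f=2→J2  3|0|3
M = 3(3−1)−2·0−3 = 6−0−3 = 3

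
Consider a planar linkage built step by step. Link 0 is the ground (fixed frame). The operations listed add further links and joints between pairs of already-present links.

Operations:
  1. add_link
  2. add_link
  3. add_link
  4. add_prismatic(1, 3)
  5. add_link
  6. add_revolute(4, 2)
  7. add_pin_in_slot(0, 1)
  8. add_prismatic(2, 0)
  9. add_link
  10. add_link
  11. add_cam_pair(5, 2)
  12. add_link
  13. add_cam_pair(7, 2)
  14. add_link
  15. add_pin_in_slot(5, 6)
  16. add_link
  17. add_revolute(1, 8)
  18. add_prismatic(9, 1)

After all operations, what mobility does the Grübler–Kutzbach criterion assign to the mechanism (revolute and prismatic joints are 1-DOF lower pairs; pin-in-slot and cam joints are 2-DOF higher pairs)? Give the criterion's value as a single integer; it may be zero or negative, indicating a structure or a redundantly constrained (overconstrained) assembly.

L=1 J1=0 J2=0
add link → L=2 J1=0 J2=0
add link → L=3 J1=0 J2=0
add link → L=4 J1=0 J2=0
P@1,3 dof=1 J1 → L=4 J1=1 J2=0
add link → L=5 J1=1 J2=0
R@4,2 dof=1 J1 → L=5 J1=2 J2=0
PS@0,1 dof=2 J2 → L=5 J1=2 J2=1
P@2,0 dof=1 J1 → L=5 J1=3 J2=1
add link → L=6 J1=3 J2=1
add link → L=7 J1=3 J2=1
C@5,2 dof=2 J2 → L=7 J1=3 J2=2
add link → L=8 J1=3 J2=2
C@7,2 dof=2 J2 → L=8 J1=3 J2=3
add link → L=9 J1=3 J2=3
PS@5,6 dof=2 J2 → L=9 J1=3 J2=4
add link → L=10 J1=3 J2=4
R@1,8 dof=1 J1 → L=10 J1=4 J2=4
P@9,1 dof=1 J1 → L=10 J1=5 J2=4
M=3(L−1)−2J1−J2=3·9−2·5−4=13

M = 13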